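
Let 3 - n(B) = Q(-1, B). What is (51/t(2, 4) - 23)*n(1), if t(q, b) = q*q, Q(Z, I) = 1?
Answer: -41/2 ≈ -20.500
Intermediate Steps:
t(q, b) = q**2
n(B) = 2 (n(B) = 3 - 1*1 = 3 - 1 = 2)
(51/t(2, 4) - 23)*n(1) = (51/(2**2) - 23)*2 = (51/4 - 23)*2 = -41/4*2 = -41/2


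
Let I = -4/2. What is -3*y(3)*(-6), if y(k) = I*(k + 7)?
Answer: -360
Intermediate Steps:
I = -2 (I = -4*½ = -2)
y(k) = -14 - 2*k (y(k) = -2*(k + 7) = -2*(7 + k) = -14 - 2*k)
-3*y(3)*(-6) = -3*(-14 - 2*3)*(-6) = -3*(-14 - 6)*(-6) = -3*(-20)*(-6) = 60*(-6) = -360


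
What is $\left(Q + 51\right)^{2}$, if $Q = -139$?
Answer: $7744$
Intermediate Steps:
$\left(Q + 51\right)^{2} = \left(-139 + 51\right)^{2} = \left(-88\right)^{2} = 7744$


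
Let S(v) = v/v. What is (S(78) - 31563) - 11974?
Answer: -43536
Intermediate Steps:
S(v) = 1
(S(78) - 31563) - 11974 = (1 - 31563) - 11974 = -31562 - 11974 = -43536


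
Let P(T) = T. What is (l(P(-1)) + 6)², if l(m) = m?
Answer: 25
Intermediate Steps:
(l(P(-1)) + 6)² = (-1 + 6)² = 5² = 25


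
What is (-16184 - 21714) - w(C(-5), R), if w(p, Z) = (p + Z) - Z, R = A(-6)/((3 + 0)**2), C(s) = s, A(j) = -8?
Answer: -37893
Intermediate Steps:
R = -8/9 (R = -8/(3 + 0)**2 = -8/(3**2) = -8/9 ≈ -0.88889)
w(p, Z) = p (w(p, Z) = (Z + p) - Z = p)
(-16184 - 21714) - w(C(-5), R) = (-16184 - 21714) - 1*(-5) = -37898 + 5 = -37893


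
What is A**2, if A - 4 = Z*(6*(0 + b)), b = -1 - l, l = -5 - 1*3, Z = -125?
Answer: 27520516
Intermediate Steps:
l = -8 (l = -5 - 3 = -8)
b = 7 (b = -1 - 1*(-8) = -1 + 8 = 7)
A = -5246 (A = 4 - 750*(0 + 7) = 4 - 750*7 = 4 - 125*42 = 4 - 5250 = -5246)
A**2 = (-5246)**2 = 27520516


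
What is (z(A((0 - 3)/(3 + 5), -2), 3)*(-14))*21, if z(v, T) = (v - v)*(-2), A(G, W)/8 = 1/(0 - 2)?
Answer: 0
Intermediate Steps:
A(G, W) = -4 (A(G, W) = 8/(0 - 2) = 8/(-2) = 8*(-1/2) = -4)
z(v, T) = 0 (z(v, T) = 0*(-2) = 0)
(z(A((0 - 3)/(3 + 5), -2), 3)*(-14))*21 = (0*(-14))*21 = 0*21 = 0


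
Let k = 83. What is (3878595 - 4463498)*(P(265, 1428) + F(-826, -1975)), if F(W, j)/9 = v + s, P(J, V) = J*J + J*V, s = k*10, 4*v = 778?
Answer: -535613809093/2 ≈ -2.6781e+11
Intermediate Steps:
v = 389/2 (v = (¼)*778 = 389/2 ≈ 194.50)
s = 830 (s = 83*10 = 830)
P(J, V) = J² + J*V
F(W, j) = 18441/2 (F(W, j) = 9*(389/2 + 830) = 9*(2049/2) = 18441/2)
(3878595 - 4463498)*(P(265, 1428) + F(-826, -1975)) = (3878595 - 4463498)*(265*(265 + 1428) + 18441/2) = -584903*(265*1693 + 18441/2) = -584903*(448645 + 18441/2) = -584903*915731/2 = -535613809093/2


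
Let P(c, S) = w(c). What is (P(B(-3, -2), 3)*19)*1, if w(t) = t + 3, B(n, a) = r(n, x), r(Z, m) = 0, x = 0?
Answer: 57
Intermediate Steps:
B(n, a) = 0
w(t) = 3 + t
P(c, S) = 3 + c
(P(B(-3, -2), 3)*19)*1 = ((3 + 0)*19)*1 = (3*19)*1 = 57*1 = 57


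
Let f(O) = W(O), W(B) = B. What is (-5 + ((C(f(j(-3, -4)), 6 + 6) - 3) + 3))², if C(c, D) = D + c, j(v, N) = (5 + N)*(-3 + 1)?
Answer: 25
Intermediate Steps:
j(v, N) = -10 - 2*N (j(v, N) = (5 + N)*(-2) = -10 - 2*N)
f(O) = O
(-5 + ((C(f(j(-3, -4)), 6 + 6) - 3) + 3))² = (-5 + ((((6 + 6) + (-10 - 2*(-4))) - 3) + 3))² = (-5 + (((12 + (-10 + 8)) - 3) + 3))² = (-5 + (((12 - 2) - 3) + 3))² = (-5 + ((10 - 3) + 3))² = (-5 + (7 + 3))² = (-5 + 10)² = 5² = 25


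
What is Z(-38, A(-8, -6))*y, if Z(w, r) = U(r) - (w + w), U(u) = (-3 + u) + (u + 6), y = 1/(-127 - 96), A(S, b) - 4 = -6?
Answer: -75/223 ≈ -0.33632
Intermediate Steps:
A(S, b) = -2 (A(S, b) = 4 - 6 = -2)
y = -1/223 (y = 1/(-223) = -1/223 ≈ -0.0044843)
U(u) = 3 + 2*u (U(u) = (-3 + u) + (6 + u) = 3 + 2*u)
Z(w, r) = 3 - 2*w + 2*r (Z(w, r) = (3 + 2*r) - (w + w) = (3 + 2*r) - 2*w = 3 - 2*w + 2*r)
Z(-38, A(-8, -6))*y = (3 - 2*(-38) + 2*(-2))*(-1/223) = (3 + 76 - 4)*(-1/223) = 75*(-1/223) = -75/223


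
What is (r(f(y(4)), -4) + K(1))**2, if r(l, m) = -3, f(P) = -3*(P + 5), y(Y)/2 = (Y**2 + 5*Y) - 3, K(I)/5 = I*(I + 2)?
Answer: 144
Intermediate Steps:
K(I) = 5*I*(2 + I) (K(I) = 5*(I*(I + 2)) = 5*(I*(2 + I)) = 5*I*(2 + I))
y(Y) = -6 + 2*Y**2 + 10*Y (y(Y) = 2*((Y**2 + 5*Y) - 3) = 2*(-3 + Y**2 + 5*Y) = -6 + 2*Y**2 + 10*Y)
f(P) = -15 - 3*P (f(P) = -3*(5 + P) = -15 - 3*P)
(r(f(y(4)), -4) + K(1))**2 = (-3 + 5*1*(2 + 1))**2 = (-3 + 5*1*3)**2 = (-3 + 15)**2 = 12**2 = 144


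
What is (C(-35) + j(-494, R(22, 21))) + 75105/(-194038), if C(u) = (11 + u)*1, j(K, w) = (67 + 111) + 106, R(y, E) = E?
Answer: 50374775/194038 ≈ 259.61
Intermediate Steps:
j(K, w) = 284 (j(K, w) = 178 + 106 = 284)
C(u) = 11 + u
(C(-35) + j(-494, R(22, 21))) + 75105/(-194038) = ((11 - 35) + 284) + 75105/(-194038) = (-24 + 284) + 75105*(-1/194038) = 260 - 75105/194038 = 50374775/194038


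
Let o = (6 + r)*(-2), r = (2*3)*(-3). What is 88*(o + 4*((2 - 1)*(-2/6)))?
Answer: 5984/3 ≈ 1994.7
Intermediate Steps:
r = -18 (r = 6*(-3) = -18)
o = 24 (o = (6 - 18)*(-2) = -12*(-2) = 24)
88*(o + 4*((2 - 1)*(-2/6))) = 88*(24 + 4*((2 - 1)*(-2/6))) = 88*(24 + 4*(1*(-2*1/6))) = 88*(24 + 4*(1*(-1/3))) = 88*(24 + 4*(-1/3)) = 88*(24 - 4/3) = 88*(68/3) = 5984/3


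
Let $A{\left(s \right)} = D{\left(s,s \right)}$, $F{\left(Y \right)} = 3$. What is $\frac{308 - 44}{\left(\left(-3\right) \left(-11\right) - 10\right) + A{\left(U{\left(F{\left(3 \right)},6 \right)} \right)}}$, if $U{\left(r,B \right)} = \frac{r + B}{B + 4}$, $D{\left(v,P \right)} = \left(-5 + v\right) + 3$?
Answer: $\frac{880}{73} \approx 12.055$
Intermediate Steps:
$D{\left(v,P \right)} = -2 + v$
$U{\left(r,B \right)} = \frac{B + r}{4 + B}$
$A{\left(s \right)} = -2 + s$
$\frac{308 - 44}{\left(\left(-3\right) \left(-11\right) - 10\right) + A{\left(U{\left(F{\left(3 \right)},6 \right)} \right)}} = \frac{308 - 44}{\left(\left(-3\right) \left(-11\right) - 10\right) - \left(2 - \frac{6 + 3}{4 + 6}\right)} = \frac{264}{\left(33 - 10\right) - \left(2 - \frac{1}{10} \cdot 9\right)} = \frac{264}{23 + \left(-2 + \frac{1}{10} \cdot 9\right)} = \frac{264}{23 + \left(-2 + \frac{9}{10}\right)} = \frac{264}{23 - \frac{11}{10}} = \frac{264}{\frac{219}{10}} = 264 \cdot \frac{10}{219} = \frac{880}{73}$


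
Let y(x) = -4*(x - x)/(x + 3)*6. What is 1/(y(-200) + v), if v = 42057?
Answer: 1/42057 ≈ 2.3777e-5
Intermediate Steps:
y(x) = 0 (y(x) = -0/(3 + x)*6 = -4*0*6 = 0*6 = 0)
1/(y(-200) + v) = 1/(0 + 42057) = 1/42057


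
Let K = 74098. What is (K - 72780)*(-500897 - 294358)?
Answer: -1048146090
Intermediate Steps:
(K - 72780)*(-500897 - 294358) = (74098 - 72780)*(-500897 - 294358) = 1318*(-795255) = -1048146090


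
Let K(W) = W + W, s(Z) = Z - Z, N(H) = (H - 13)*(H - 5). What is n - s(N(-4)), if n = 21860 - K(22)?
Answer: 21816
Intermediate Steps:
N(H) = (-13 + H)*(-5 + H)
s(Z) = 0
K(W) = 2*W
n = 21816 (n = 21860 - 2*22 = 21860 - 1*44 = 21860 - 44 = 21816)
n - s(N(-4)) = 21816 - 1*0 = 21816 + 0 = 21816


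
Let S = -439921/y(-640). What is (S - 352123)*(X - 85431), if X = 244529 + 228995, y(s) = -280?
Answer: -38093081742267/280 ≈ -1.3605e+11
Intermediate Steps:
X = 473524
S = 439921/280 (S = -439921/(-280) = -439921*(-1/280) = 439921/280 ≈ 1571.1)
(S - 352123)*(X - 85431) = (439921/280 - 352123)*(473524 - 85431) = -98154519/280*388093 = -38093081742267/280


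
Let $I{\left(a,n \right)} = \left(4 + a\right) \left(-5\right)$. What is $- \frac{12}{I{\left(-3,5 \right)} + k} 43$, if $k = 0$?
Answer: $\frac{516}{5} \approx 103.2$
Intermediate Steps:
$I{\left(a,n \right)} = -20 - 5 a$
$- \frac{12}{I{\left(-3,5 \right)} + k} 43 = - \frac{12}{\left(-20 - -15\right) + 0} \cdot 43 = - \frac{12}{\left(-20 + 15\right) + 0} \cdot 43 = - \frac{12}{-5 + 0} \cdot 43 = - \frac{12}{-5} \cdot 43 = \left(-12\right) \left(- \frac{1}{5}\right) 43 = \frac{12}{5} \cdot 43 = \frac{516}{5}$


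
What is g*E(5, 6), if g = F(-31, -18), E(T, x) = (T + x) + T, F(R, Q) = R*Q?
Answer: 8928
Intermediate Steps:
F(R, Q) = Q*R
E(T, x) = x + 2*T
g = 558 (g = -18*(-31) = 558)
g*E(5, 6) = 558*(6 + 2*5) = 558*(6 + 10) = 558*16 = 8928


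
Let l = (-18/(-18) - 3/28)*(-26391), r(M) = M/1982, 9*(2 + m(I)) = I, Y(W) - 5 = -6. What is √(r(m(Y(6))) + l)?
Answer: I*√40821008827067/41622 ≈ 153.5*I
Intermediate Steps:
Y(W) = -1 (Y(W) = 5 - 6 = -1)
m(I) = -2 + I/9
r(M) = M/1982 (r(M) = M*(1/1982) = M/1982)
l = -659775/28 (l = (-18*(-1/18) - 3*1/28)*(-26391) = (1 - 3/28)*(-26391) = (25/28)*(-26391) = -659775/28 ≈ -23563.)
√(r(m(Y(6))) + l) = √((-2 + (⅑)*(-1))/1982 - 659775/28) = √((-2 - ⅑)/1982 - 659775/28) = √((1/1982)*(-19/9) - 659775/28) = √(-19/17838 - 659775/28) = √(-5884533491/249732) = I*√40821008827067/41622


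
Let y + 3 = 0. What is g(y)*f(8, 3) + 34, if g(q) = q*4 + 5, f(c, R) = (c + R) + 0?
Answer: -43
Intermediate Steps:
f(c, R) = R + c (f(c, R) = (R + c) + 0 = R + c)
y = -3 (y = -3 + 0 = -3)
g(q) = 5 + 4*q (g(q) = 4*q + 5 = 5 + 4*q)
g(y)*f(8, 3) + 34 = (5 + 4*(-3))*(3 + 8) + 34 = (5 - 12)*11 + 34 = -7*11 + 34 = -77 + 34 = -43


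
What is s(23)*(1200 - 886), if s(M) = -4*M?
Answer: -28888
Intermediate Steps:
s(23)*(1200 - 886) = (-4*23)*(1200 - 886) = -92*314 = -28888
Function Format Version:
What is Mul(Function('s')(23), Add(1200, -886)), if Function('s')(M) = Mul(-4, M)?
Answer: -28888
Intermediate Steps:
Mul(Function('s')(23), Add(1200, -886)) = Mul(Mul(-4, 23), Add(1200, -886)) = Mul(-92, 314) = -28888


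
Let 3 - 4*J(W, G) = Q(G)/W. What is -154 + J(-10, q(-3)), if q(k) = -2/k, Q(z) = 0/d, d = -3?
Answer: -613/4 ≈ -153.25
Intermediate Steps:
Q(z) = 0 (Q(z) = 0/(-3) = 0*(-⅓) = 0)
J(W, G) = ¾ (J(W, G) = ¾ - 0/W = ¾ - ¼*0 = ¾ + 0 = ¾)
-154 + J(-10, q(-3)) = -154 + ¾ = -613/4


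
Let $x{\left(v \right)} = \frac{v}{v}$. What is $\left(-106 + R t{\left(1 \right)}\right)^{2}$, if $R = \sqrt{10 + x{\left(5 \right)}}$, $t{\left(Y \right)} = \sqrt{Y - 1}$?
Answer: $11236$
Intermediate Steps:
$x{\left(v \right)} = 1$
$t{\left(Y \right)} = \sqrt{-1 + Y}$
$R = \sqrt{11}$ ($R = \sqrt{10 + 1} = \sqrt{11} \approx 3.3166$)
$\left(-106 + R t{\left(1 \right)}\right)^{2} = \left(-106 + \sqrt{11} \sqrt{-1 + 1}\right)^{2} = \left(-106 + \sqrt{11} \sqrt{0}\right)^{2} = \left(-106 + \sqrt{11} \cdot 0\right)^{2} = \left(-106 + 0\right)^{2} = \left(-106\right)^{2} = 11236$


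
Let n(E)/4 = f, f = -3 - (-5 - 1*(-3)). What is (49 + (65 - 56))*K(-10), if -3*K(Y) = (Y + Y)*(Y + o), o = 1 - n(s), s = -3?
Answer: -5800/3 ≈ -1933.3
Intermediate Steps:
f = -1 (f = -3 - (-5 + 3) = -3 - 1*(-2) = -3 + 2 = -1)
n(E) = -4 (n(E) = 4*(-1) = -4)
o = 5 (o = 1 - 1*(-4) = 1 + 4 = 5)
K(Y) = -2*Y*(5 + Y)/3 (K(Y) = -(Y + Y)*(Y + 5)/3 = -2*Y*(5 + Y)/3)
(49 + (65 - 56))*K(-10) = (49 + (65 - 56))*(-⅔*(-10)*(5 - 10)) = (49 + 9)*(-⅔*(-10)*(-5)) = 58*(-100/3) = -5800/3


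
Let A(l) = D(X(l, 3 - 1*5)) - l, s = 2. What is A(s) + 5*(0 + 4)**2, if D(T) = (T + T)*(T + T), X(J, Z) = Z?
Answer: 94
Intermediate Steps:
D(T) = 4*T**2 (D(T) = (2*T)*(2*T) = 4*T**2)
A(l) = 16 - l (A(l) = 4*(3 - 1*5)**2 - l = 4*(3 - 5)**2 - l = 4*(-2)**2 - l = 4*4 - l = 16 - l)
A(s) + 5*(0 + 4)**2 = (16 - 1*2) + 5*(0 + 4)**2 = (16 - 2) + 5*4**2 = 14 + 5*16 = 14 + 80 = 94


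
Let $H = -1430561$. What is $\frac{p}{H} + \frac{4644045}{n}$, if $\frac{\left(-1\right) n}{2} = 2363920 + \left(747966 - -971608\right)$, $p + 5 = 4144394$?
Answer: $- \frac{40490764889577}{11683374520268} \approx -3.4657$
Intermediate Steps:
$p = 4144389$ ($p = -5 + 4144394 = 4144389$)
$n = -8166988$ ($n = - 2 \left(2363920 + \left(747966 - -971608\right)\right) = - 2 \left(2363920 + \left(747966 + 971608\right)\right) = - 2 \left(2363920 + 1719574\right) = \left(-2\right) 4083494 = -8166988$)
$\frac{p}{H} + \frac{4644045}{n} = \frac{4144389}{-1430561} + \frac{4644045}{-8166988} = 4144389 \left(- \frac{1}{1430561}\right) + 4644045 \left(- \frac{1}{8166988}\right) = - \frac{4144389}{1430561} - \frac{4644045}{8166988} = - \frac{40490764889577}{11683374520268}$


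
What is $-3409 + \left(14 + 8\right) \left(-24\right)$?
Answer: $-3937$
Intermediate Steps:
$-3409 + \left(14 + 8\right) \left(-24\right) = -3409 + 22 \left(-24\right) = -3409 - 528 = -3937$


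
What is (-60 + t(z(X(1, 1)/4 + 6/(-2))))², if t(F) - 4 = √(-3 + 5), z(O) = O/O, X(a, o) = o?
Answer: (56 - √2)² ≈ 2979.6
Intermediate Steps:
z(O) = 1
t(F) = 4 + √2 (t(F) = 4 + √(-3 + 5) = 4 + √2)
(-60 + t(z(X(1, 1)/4 + 6/(-2))))² = (-60 + (4 + √2))² = (-56 + √2)²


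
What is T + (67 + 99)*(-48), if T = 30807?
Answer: 22839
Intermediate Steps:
T + (67 + 99)*(-48) = 30807 + (67 + 99)*(-48) = 30807 + 166*(-48) = 30807 - 7968 = 22839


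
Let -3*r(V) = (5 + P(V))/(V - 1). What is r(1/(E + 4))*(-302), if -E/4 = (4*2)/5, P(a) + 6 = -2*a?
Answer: 604/51 ≈ 11.843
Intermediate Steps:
P(a) = -6 - 2*a
E = -32/5 (E = -4*4*2/5 = -32/5 ≈ -6.4000)
r(V) = -(-1 - 2*V)/(3*(-1 + V)) (r(V) = -(5 + (-6 - 2*V))/(3*(V - 1)) = -(-1 - 2*V)/(3*(-1 + V)))
r(1/(E + 4))*(-302) = ((1 + 2/(-32/5 + 4))/(3*(-1 + 1/(-32/5 + 4))))*(-302) = ((1 + 2/(-12/5))/(3*(-1 + 1/(-12/5))))*(-302) = ((1 + 2*(-5/12))/(3*(-1 - 5/12)))*(-302) = ((1 - ⅚)/(3*(-17/12)))*(-302) = ((⅓)*(-12/17)*(⅙))*(-302) = -2/51*(-302) = 604/51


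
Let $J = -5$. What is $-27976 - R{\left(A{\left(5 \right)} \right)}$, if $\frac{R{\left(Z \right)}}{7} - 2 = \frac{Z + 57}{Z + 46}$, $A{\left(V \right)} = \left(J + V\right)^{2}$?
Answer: $- \frac{1287939}{46} \approx -27999.0$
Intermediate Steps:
$A{\left(V \right)} = \left(-5 + V\right)^{2}$
$R{\left(Z \right)} = 14 + \frac{7 \left(57 + Z\right)}{46 + Z}$ ($R{\left(Z \right)} = 14 + 7 \frac{Z + 57}{Z + 46} = 14 + 7 \frac{57 + Z}{46 + Z} = 14 + \frac{7 \left(57 + Z\right)}{46 + Z}$)
$-27976 - R{\left(A{\left(5 \right)} \right)} = -27976 - \frac{7 \left(149 + 3 \left(-5 + 5\right)^{2}\right)}{46 + \left(-5 + 5\right)^{2}} = -27976 - \frac{7 \left(149 + 3 \cdot 0^{2}\right)}{46 + 0^{2}} = -27976 - \frac{7 \left(149 + 3 \cdot 0\right)}{46 + 0} = -27976 - \frac{7 \left(149 + 0\right)}{46} = -27976 - 7 \cdot \frac{1}{46} \cdot 149 = -27976 - \frac{1043}{46} = - \frac{1287939}{46}$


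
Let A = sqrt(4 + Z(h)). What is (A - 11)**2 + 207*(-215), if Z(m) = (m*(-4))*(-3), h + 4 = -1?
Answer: -44440 - 44*I*sqrt(14) ≈ -44440.0 - 164.63*I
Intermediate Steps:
h = -5 (h = -4 - 1 = -5)
Z(m) = 12*m (Z(m) = -4*m*(-3) = 12*m)
A = 2*I*sqrt(14) (A = sqrt(4 + 12*(-5)) = sqrt(4 - 60) = sqrt(-56) = 2*I*sqrt(14) ≈ 7.4833*I)
(A - 11)**2 + 207*(-215) = (2*I*sqrt(14) - 11)**2 + 207*(-215) = (-11 + 2*I*sqrt(14))**2 - 44505 = -44505 + (-11 + 2*I*sqrt(14))**2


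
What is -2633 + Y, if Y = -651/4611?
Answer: -4047138/1537 ≈ -2633.1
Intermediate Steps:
Y = -217/1537 (Y = -651*1/4611 = -217/1537 ≈ -0.14118)
-2633 + Y = -2633 - 217/1537 = -4047138/1537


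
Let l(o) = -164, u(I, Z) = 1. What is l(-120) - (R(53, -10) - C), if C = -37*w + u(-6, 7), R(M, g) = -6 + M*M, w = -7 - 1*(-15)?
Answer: -3262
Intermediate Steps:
w = 8 (w = -7 + 15 = 8)
R(M, g) = -6 + M**2
C = -295 (C = -37*8 + 1 = -296 + 1 = -295)
l(-120) - (R(53, -10) - C) = -164 - ((-6 + 53**2) - 1*(-295)) = -164 - ((-6 + 2809) + 295) = -164 - (2803 + 295) = -164 - 1*3098 = -164 - 3098 = -3262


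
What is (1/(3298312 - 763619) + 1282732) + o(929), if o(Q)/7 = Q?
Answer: 3267814929856/2534693 ≈ 1.2892e+6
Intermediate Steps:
o(Q) = 7*Q
(1/(3298312 - 763619) + 1282732) + o(929) = (1/(3298312 - 763619) + 1282732) + 7*929 = (1/2534693 + 1282732) + 6503 = 3251331821277/2534693 + 6503 = 3267814929856/2534693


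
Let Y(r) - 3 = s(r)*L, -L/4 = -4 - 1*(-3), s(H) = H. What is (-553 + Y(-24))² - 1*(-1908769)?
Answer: 2326085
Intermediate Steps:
L = 4 (L = -4*(-4 - 1*(-3)) = -4*(-4 + 3) = -4*(-1) = 4)
Y(r) = 3 + 4*r (Y(r) = 3 + r*4 = 3 + 4*r)
(-553 + Y(-24))² - 1*(-1908769) = (-553 + (3 + 4*(-24)))² - 1*(-1908769) = (-553 + (3 - 96))² + 1908769 = (-553 - 93)² + 1908769 = (-646)² + 1908769 = 417316 + 1908769 = 2326085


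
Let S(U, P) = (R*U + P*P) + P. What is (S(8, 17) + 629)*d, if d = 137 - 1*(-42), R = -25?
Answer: 131565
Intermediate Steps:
S(U, P) = P + P² - 25*U (S(U, P) = (-25*U + P*P) + P = (-25*U + P²) + P = (P² - 25*U) + P = P + P² - 25*U)
d = 179 (d = 137 + 42 = 179)
(S(8, 17) + 629)*d = ((17 + 17² - 25*8) + 629)*179 = ((17 + 289 - 200) + 629)*179 = (106 + 629)*179 = 735*179 = 131565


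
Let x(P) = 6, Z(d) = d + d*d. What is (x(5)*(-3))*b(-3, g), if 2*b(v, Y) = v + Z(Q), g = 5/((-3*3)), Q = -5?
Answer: -153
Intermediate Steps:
Z(d) = d + d²
g = -5/9 (g = 5/(-9) = 5*(-⅑) = -5/9 ≈ -0.55556)
b(v, Y) = 10 + v/2 (b(v, Y) = (v - 5*(1 - 5))/2 = (v - 5*(-4))/2 = (v + 20)/2 = (20 + v)/2 = 10 + v/2)
(x(5)*(-3))*b(-3, g) = (6*(-3))*(10 + (½)*(-3)) = -18*(10 - 3/2) = -18*17/2 = -153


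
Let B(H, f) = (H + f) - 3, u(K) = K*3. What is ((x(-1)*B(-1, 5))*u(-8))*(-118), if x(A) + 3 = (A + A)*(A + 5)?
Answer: -31152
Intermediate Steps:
u(K) = 3*K
B(H, f) = -3 + H + f
x(A) = -3 + 2*A*(5 + A) (x(A) = -3 + (A + A)*(A + 5) = -3 + (2*A)*(5 + A) = -3 + 2*A*(5 + A))
((x(-1)*B(-1, 5))*u(-8))*(-118) = (((-3 + 2*(-1)**2 + 10*(-1))*(-3 - 1 + 5))*(3*(-8)))*(-118) = (((-3 + 2*1 - 10)*1)*(-24))*(-118) = (((-3 + 2 - 10)*1)*(-24))*(-118) = (-11*1*(-24))*(-118) = -11*(-24)*(-118) = 264*(-118) = -31152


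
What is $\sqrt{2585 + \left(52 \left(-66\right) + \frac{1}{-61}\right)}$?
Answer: $\frac{2 i \sqrt{787937}}{61} \approx 29.104 i$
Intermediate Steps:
$\sqrt{2585 + \left(52 \left(-66\right) + \frac{1}{-61}\right)} = \sqrt{2585 - \frac{209353}{61}} = \sqrt{- \frac{51668}{61}} = \frac{2 i \sqrt{787937}}{61}$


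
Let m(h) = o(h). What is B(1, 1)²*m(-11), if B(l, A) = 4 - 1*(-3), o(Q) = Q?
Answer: -539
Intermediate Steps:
m(h) = h
B(l, A) = 7 (B(l, A) = 4 + 3 = 7)
B(1, 1)²*m(-11) = 7²*(-11) = 49*(-11) = -539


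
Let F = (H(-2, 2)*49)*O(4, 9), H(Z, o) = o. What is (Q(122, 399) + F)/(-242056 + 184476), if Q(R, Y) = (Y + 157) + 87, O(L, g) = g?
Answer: -305/11516 ≈ -0.026485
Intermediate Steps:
Q(R, Y) = 244 + Y (Q(R, Y) = (157 + Y) + 87 = 244 + Y)
F = 882 (F = (2*49)*9 = 98*9 = 882)
(Q(122, 399) + F)/(-242056 + 184476) = ((244 + 399) + 882)/(-242056 + 184476) = (643 + 882)/(-57580) = 1525*(-1/57580) = -305/11516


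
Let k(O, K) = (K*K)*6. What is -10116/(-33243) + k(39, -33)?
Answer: 72406626/11081 ≈ 6534.3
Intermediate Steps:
k(O, K) = 6*K² (k(O, K) = K²*6 = 6*K²)
-10116/(-33243) + k(39, -33) = -10116/(-33243) + 6*(-33)² = -10116*(-1/33243) + 6*1089 = 3372/11081 + 6534 = 72406626/11081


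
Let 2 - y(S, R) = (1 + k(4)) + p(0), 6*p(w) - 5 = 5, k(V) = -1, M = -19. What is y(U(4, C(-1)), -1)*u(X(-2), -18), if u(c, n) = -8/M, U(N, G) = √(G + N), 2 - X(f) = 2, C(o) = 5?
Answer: 8/57 ≈ 0.14035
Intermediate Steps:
X(f) = 0 (X(f) = 2 - 1*2 = 2 - 2 = 0)
p(w) = 5/3 (p(w) = ⅚ + (⅙)*5 = ⅚ + ⅚ = 5/3)
y(S, R) = ⅓ (y(S, R) = 2 - ((1 - 1) + 5/3) = 2 - (0 + 5/3) = 2 - 1*5/3 = 2 - 5/3 = ⅓)
u(c, n) = 8/19 (u(c, n) = -8/(-19) = -8*(-1/19) = 8/19)
y(U(4, C(-1)), -1)*u(X(-2), -18) = (⅓)*(8/19) = 8/57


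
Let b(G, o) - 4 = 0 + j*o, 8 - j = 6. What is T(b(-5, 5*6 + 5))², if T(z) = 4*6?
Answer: 576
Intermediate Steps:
j = 2 (j = 8 - 1*6 = 8 - 6 = 2)
b(G, o) = 4 + 2*o (b(G, o) = 4 + (0 + 2*o) = 4 + 2*o)
T(z) = 24
T(b(-5, 5*6 + 5))² = 24² = 576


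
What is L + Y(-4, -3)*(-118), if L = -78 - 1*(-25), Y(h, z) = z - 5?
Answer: 891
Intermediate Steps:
Y(h, z) = -5 + z
L = -53 (L = -78 + 25 = -53)
L + Y(-4, -3)*(-118) = -53 + (-5 - 3)*(-118) = -53 - 8*(-118) = -53 + 944 = 891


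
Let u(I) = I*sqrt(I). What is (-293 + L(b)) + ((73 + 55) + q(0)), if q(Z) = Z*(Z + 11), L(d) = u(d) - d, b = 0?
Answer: -165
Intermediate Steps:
u(I) = I**(3/2)
L(d) = d**(3/2) - d
q(Z) = Z*(11 + Z)
(-293 + L(b)) + ((73 + 55) + q(0)) = (-293 + (0**(3/2) - 1*0)) + ((73 + 55) + 0*(11 + 0)) = (-293 + (0 + 0)) + (128 + 0*11) = (-293 + 0) + (128 + 0) = -293 + 128 = -165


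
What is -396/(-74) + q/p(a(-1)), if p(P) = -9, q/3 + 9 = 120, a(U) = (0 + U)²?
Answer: -1171/37 ≈ -31.649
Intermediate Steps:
a(U) = U²
q = 333 (q = -27 + 3*120 = -27 + 360 = 333)
-396/(-74) + q/p(a(-1)) = -396/(-74) + 333/(-9) = -396*(-1/74) + 333*(-⅑) = 198/37 - 37 = -1171/37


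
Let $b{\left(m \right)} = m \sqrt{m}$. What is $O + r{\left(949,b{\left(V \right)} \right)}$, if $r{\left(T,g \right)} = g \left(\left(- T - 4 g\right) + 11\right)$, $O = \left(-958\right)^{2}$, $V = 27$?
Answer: $839032 - 75978 \sqrt{3} \approx 7.0743 \cdot 10^{5}$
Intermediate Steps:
$b{\left(m \right)} = m^{\frac{3}{2}}$
$O = 917764$
$r{\left(T,g \right)} = g \left(11 - T - 4 g\right)$
$O + r{\left(949,b{\left(V \right)} \right)} = 917764 + 27^{\frac{3}{2}} \left(11 - 949 - 4 \cdot 27^{\frac{3}{2}}\right) = 917764 + 81 \sqrt{3} \left(11 - 949 - 4 \cdot 81 \sqrt{3}\right) = 917764 + 81 \sqrt{3} \left(11 - 949 - 324 \sqrt{3}\right) = 917764 + 81 \sqrt{3} \left(-938 - 324 \sqrt{3}\right)$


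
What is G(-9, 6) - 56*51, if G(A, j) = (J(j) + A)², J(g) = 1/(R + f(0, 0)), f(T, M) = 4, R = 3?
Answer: -136100/49 ≈ -2777.6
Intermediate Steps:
J(g) = ⅐ (J(g) = 1/(3 + 4) = 1/7 = ⅐)
G(A, j) = (⅐ + A)²
G(-9, 6) - 56*51 = (1 + 7*(-9))²/49 - 56*51 = (1 - 63)²/49 - 2856 = (1/49)*(-62)² - 2856 = (1/49)*3844 - 2856 = 3844/49 - 2856 = -136100/49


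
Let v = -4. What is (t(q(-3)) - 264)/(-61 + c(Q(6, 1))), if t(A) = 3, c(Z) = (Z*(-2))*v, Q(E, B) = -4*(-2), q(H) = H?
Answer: -87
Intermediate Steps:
Q(E, B) = 8
c(Z) = 8*Z (c(Z) = (Z*(-2))*(-4) = -2*Z*(-4) = 8*Z)
(t(q(-3)) - 264)/(-61 + c(Q(6, 1))) = (3 - 264)/(-61 + 8*8) = -261/(-61 + 64) = -261/3 = -261*⅓ = -87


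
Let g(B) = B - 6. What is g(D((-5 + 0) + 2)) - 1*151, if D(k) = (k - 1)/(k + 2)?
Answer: -153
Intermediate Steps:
D(k) = (-1 + k)/(2 + k)
g(B) = -6 + B
g(D((-5 + 0) + 2)) - 1*151 = (-6 + (-1 + ((-5 + 0) + 2))/(2 + ((-5 + 0) + 2))) - 1*151 = (-6 + (-1 + (-5 + 2))/(2 + (-5 + 2))) - 151 = (-6 + (-1 - 3)/(2 - 3)) - 151 = (-6 - 4/(-1)) - 151 = (-6 - 1*(-4)) - 151 = (-6 + 4) - 151 = -2 - 151 = -153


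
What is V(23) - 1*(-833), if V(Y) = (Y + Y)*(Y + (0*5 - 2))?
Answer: 1799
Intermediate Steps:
V(Y) = 2*Y*(-2 + Y) (V(Y) = (2*Y)*(Y + (0 - 2)) = (2*Y)*(Y - 2) = (2*Y)*(-2 + Y) = 2*Y*(-2 + Y))
V(23) - 1*(-833) = 2*23*(-2 + 23) - 1*(-833) = 2*23*21 + 833 = 966 + 833 = 1799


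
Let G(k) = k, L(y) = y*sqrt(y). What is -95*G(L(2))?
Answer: -190*sqrt(2) ≈ -268.70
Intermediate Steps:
L(y) = y**(3/2)
-95*G(L(2)) = -190*sqrt(2)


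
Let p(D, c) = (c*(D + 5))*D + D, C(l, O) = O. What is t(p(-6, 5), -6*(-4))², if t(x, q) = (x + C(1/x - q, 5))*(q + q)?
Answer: 1937664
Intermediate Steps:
p(D, c) = D + D*c*(5 + D) (p(D, c) = (c*(5 + D))*D + D = D*c*(5 + D) + D = D + D*c*(5 + D))
t(x, q) = 2*q*(5 + x) (t(x, q) = (x + 5)*(q + q) = (5 + x)*(2*q) = 2*q*(5 + x))
t(p(-6, 5), -6*(-4))² = (2*(-6*(-4))*(5 - 6*(1 + 5*5 - 6*5)))² = (2*24*(5 - 6*(1 + 25 - 30)))² = (2*24*(5 - 6*(-4)))² = (2*24*(5 + 24))² = (2*24*29)² = 1392² = 1937664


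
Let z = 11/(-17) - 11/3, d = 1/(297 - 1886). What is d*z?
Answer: 220/81039 ≈ 0.0027147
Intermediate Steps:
d = -1/1589 (d = 1/(-1589) = -1/1589 ≈ -0.00062933)
z = -220/51 (z = 11*(-1/17) - 11*1/3 = -11/17 - 11/3 = -220/51 ≈ -4.3137)
d*z = -1/1589*(-220/51) = 220/81039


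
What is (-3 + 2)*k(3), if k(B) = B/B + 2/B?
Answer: -5/3 ≈ -1.6667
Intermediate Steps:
k(B) = 1 + 2/B
(-3 + 2)*k(3) = (-3 + 2)*((2 + 3)/3) = -5/3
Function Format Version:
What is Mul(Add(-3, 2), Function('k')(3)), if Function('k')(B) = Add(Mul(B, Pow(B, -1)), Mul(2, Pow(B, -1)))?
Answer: Rational(-5, 3) ≈ -1.6667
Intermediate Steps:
Function('k')(B) = Add(1, Mul(2, Pow(B, -1)))
Mul(Add(-3, 2), Function('k')(3)) = Mul(Add(-3, 2), Mul(Pow(3, -1), Add(2, 3))) = Mul(-1, Mul(Rational(1, 3), 5)) = Mul(-1, Rational(5, 3)) = Rational(-5, 3)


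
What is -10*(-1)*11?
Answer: 110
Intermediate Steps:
-10*(-1)*11 = 10*11 = 110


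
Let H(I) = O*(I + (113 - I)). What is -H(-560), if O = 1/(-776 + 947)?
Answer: -113/171 ≈ -0.66082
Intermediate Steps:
O = 1/171 ≈ 0.0058480
H(I) = 113/171 (H(I) = (I + (113 - I))/171 = (1/171)*113 = 113/171)
-H(-560) = -1*113/171 = -113/171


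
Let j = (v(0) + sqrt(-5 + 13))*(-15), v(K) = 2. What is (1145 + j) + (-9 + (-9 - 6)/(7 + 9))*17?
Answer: 15137/16 - 30*sqrt(2) ≈ 903.64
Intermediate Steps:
j = -30 - 30*sqrt(2) (j = (2 + sqrt(-5 + 13))*(-15) = (2 + sqrt(8))*(-15) = (2 + 2*sqrt(2))*(-15) = -30 - 30*sqrt(2) ≈ -72.426)
(1145 + j) + (-9 + (-9 - 6)/(7 + 9))*17 = (1145 + (-30 - 30*sqrt(2))) + (-9 + (-9 - 6)/(7 + 9))*17 = (1115 - 30*sqrt(2)) + (-9 - 15/16)*17 = (1115 - 30*sqrt(2)) - 159/16*17 = (1115 - 30*sqrt(2)) - 2703/16 = 15137/16 - 30*sqrt(2)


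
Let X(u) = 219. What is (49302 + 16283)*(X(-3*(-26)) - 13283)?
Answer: -856802440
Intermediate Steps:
(49302 + 16283)*(X(-3*(-26)) - 13283) = (49302 + 16283)*(219 - 13283) = 65585*(-13064) = -856802440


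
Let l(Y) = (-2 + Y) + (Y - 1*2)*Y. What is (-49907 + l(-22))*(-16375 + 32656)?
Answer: -804330243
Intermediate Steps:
l(Y) = -2 + Y + Y*(-2 + Y) (l(Y) = (-2 + Y) + (Y - 2)*Y = (-2 + Y) + (-2 + Y)*Y = (-2 + Y) + Y*(-2 + Y) = -2 + Y + Y*(-2 + Y))
(-49907 + l(-22))*(-16375 + 32656) = (-49907 + (-2 + (-22)² - 1*(-22)))*(-16375 + 32656) = (-49907 + (-2 + 484 + 22))*16281 = (-49907 + 504)*16281 = -49403*16281 = -804330243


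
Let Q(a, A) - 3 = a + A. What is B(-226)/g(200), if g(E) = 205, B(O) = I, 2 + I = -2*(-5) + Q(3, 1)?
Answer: 3/41 ≈ 0.073171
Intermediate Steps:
Q(a, A) = 3 + A + a (Q(a, A) = 3 + (a + A) = 3 + (A + a) = 3 + A + a)
I = 15 (I = -2 + (-2*(-5) + (3 + 1 + 3)) = -2 + (10 + 7) = -2 + 17 = 15)
B(O) = 15
B(-226)/g(200) = 15/205 = 15*(1/205) = 3/41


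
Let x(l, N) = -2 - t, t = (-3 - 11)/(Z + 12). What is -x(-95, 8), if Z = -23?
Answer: 36/11 ≈ 3.2727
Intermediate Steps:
t = 14/11 (t = (-3 - 11)/(-23 + 12) = -14/(-11) = -14*(-1/11) = 14/11 ≈ 1.2727)
x(l, N) = -36/11 (x(l, N) = -2 - 1*14/11 = -2 - 14/11 = -36/11)
-x(-95, 8) = -1*(-36/11) = 36/11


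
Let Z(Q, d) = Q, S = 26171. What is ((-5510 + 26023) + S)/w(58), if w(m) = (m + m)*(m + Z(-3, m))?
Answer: 1061/145 ≈ 7.3172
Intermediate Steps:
w(m) = 2*m*(-3 + m) (w(m) = (m + m)*(m - 3) = (2*m)*(-3 + m) = 2*m*(-3 + m))
((-5510 + 26023) + S)/w(58) = ((-5510 + 26023) + 26171)/((2*58*(-3 + 58))) = (20513 + 26171)/((2*58*55)) = 46684/6380 = 46684*(1/6380) = 1061/145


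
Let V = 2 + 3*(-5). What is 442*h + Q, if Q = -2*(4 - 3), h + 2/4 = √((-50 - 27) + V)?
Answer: -223 + 1326*I*√10 ≈ -223.0 + 4193.2*I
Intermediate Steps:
V = -13 (V = 2 - 15 = -13)
h = -½ + 3*I*√10 (h = -½ + √((-50 - 27) - 13) = -½ + √(-77 - 13) = -½ + √(-90) = -½ + 3*I*√10 ≈ -0.5 + 9.4868*I)
Q = -2 (Q = -2*1 = -2)
442*h + Q = 442*(-½ + 3*I*√10) - 2 = (-221 + 1326*I*√10) - 2 = -223 + 1326*I*√10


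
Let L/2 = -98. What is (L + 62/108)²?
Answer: 111365809/2916 ≈ 38191.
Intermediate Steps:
L = -196 (L = 2*(-98) = -196)
(L + 62/108)² = (-196 + 62/108)² = (-196 + 62*(1/108))² = (-196 + 31/54)² = (-10553/54)² = 111365809/2916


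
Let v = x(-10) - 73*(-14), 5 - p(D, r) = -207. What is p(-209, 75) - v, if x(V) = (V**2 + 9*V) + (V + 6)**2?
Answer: -836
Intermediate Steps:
x(V) = V**2 + (6 + V)**2 + 9*V (x(V) = (V**2 + 9*V) + (6 + V)**2 = V**2 + (6 + V)**2 + 9*V)
p(D, r) = 212 (p(D, r) = 5 - 1*(-207) = 5 + 207 = 212)
v = 1048 (v = (36 + 2*(-10)**2 + 21*(-10)) - 73*(-14) = (36 + 2*100 - 210) + 1022 = (36 + 200 - 210) + 1022 = 26 + 1022 = 1048)
p(-209, 75) - v = 212 - 1*1048 = 212 - 1048 = -836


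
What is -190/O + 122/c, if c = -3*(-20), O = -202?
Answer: 9011/3030 ≈ 2.9739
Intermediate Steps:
c = 60
-190/O + 122/c = -190/(-202) + 122/60 = -190*(-1/202) + 122*(1/60) = 95/101 + 61/30 = 9011/3030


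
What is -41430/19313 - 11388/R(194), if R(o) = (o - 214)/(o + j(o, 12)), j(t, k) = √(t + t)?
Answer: 10666710384/96565 + 5694*√97/5 ≈ 1.2168e+5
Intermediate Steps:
j(t, k) = √2*√t (j(t, k) = √(2*t) = √2*√t)
R(o) = (-214 + o)/(o + √2*√o) (R(o) = (o - 214)/(o + √2*√o) = (-214 + o)/(o + √2*√o))
-41430/19313 - 11388/R(194) = -41430/19313 - 11388*(194 + √2*√194)/(-214 + 194) = -41430*1/19313 - (-552318/5 - 5694*√97/5) = -41430/19313 - (-552318/5 - 5694*√97/5) = -41430/19313 - 11388*(-97/10 - √97/10) = -41430/19313 + (552318/5 + 5694*√97/5) = 10666710384/96565 + 5694*√97/5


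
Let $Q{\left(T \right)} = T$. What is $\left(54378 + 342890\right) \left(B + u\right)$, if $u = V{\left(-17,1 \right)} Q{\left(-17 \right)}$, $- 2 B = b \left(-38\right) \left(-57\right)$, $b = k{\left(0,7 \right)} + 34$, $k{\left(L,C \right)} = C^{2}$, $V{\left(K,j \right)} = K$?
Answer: $-35595212800$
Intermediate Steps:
$b = 83$ ($b = 7^{2} + 34 = 49 + 34 = 83$)
$B = -89889$ ($B = - \frac{83 \left(-38\right) \left(-57\right)}{2} = - \frac{\left(-3154\right) \left(-57\right)}{2} = \left(- \frac{1}{2}\right) 179778 = -89889$)
$u = 289$ ($u = \left(-17\right) \left(-17\right) = 289$)
$\left(54378 + 342890\right) \left(B + u\right) = \left(54378 + 342890\right) \left(-89889 + 289\right) = 397268 \left(-89600\right) = -35595212800$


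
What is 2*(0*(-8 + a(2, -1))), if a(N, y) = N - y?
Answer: 0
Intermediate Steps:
2*(0*(-8 + a(2, -1))) = 2*(0*(-8 + (2 - 1*(-1)))) = 2*(0*(-8 + (2 + 1))) = 2*(0*(-8 + 3)) = 2*(0*(-5)) = 2*0 = 0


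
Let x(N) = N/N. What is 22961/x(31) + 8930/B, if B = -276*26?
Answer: 82379603/3588 ≈ 22960.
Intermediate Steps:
x(N) = 1
B = -7176
22961/x(31) + 8930/B = 22961/1 + 8930/(-7176) = 22961*1 + 8930*(-1/7176) = 22961 - 4465/3588 = 82379603/3588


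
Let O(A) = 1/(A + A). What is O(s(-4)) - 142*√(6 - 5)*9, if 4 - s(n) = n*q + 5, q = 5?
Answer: -48563/38 ≈ -1278.0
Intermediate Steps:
s(n) = -1 - 5*n (s(n) = 4 - (n*5 + 5) = 4 - (5*n + 5) = 4 - (5 + 5*n) = 4 + (-5 - 5*n) = -1 - 5*n)
O(A) = 1/(2*A)
O(s(-4)) - 142*√(6 - 5)*9 = 1/(2*(-1 - 5*(-4))) - 142*√(6 - 5)*9 = 1/(2*(-1 + 20)) - 142*√1*9 = (½)/19 - 142*9 = (½)*(1/19) - 142*9 = 1/38 - 1278 = -48563/38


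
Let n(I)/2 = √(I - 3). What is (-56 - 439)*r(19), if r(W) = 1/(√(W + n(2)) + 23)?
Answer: -495/(23 + √(19 + 2*I)) ≈ -18.088 + 0.15143*I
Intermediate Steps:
n(I) = 2*√(-3 + I) (n(I) = 2*√(I - 3) = 2*√(-3 + I))
r(W) = 1/(23 + √(W + 2*I)) (r(W) = 1/(√(W + 2*√(-3 + 2)) + 23) = 1/(√(W + 2*√(-1)) + 23) = 1/(√(W + 2*I) + 23) = 1/(23 + √(W + 2*I)))
(-56 - 439)*r(19) = (-56 - 439)/(23 + √(19 + 2*I)) = -495/(23 + √(19 + 2*I))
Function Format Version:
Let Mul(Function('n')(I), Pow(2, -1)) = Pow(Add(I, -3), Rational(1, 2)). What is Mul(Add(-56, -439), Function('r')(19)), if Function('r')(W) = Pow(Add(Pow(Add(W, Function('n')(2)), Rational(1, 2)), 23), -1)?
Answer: Mul(-495, Pow(Add(23, Pow(Add(19, Mul(2, I)), Rational(1, 2))), -1)) ≈ Add(-18.088, Mul(0.15143, I))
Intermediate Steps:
Function('n')(I) = Mul(2, Pow(Add(-3, I), Rational(1, 2))) (Function('n')(I) = Mul(2, Pow(Add(I, -3), Rational(1, 2))) = Mul(2, Pow(Add(-3, I), Rational(1, 2))))
Function('r')(W) = Pow(Add(23, Pow(Add(W, Mul(2, I)), Rational(1, 2))), -1) (Function('r')(W) = Pow(Add(Pow(Add(W, Mul(2, Pow(Add(-3, 2), Rational(1, 2)))), Rational(1, 2)), 23), -1) = Pow(Add(Pow(Add(W, Mul(2, Pow(-1, Rational(1, 2)))), Rational(1, 2)), 23), -1) = Pow(Add(Pow(Add(W, Mul(2, I)), Rational(1, 2)), 23), -1) = Pow(Add(23, Pow(Add(W, Mul(2, I)), Rational(1, 2))), -1))
Mul(Add(-56, -439), Function('r')(19)) = Mul(Add(-56, -439), Pow(Add(23, Pow(Add(19, Mul(2, I)), Rational(1, 2))), -1)) = Mul(-495, Pow(Add(23, Pow(Add(19, Mul(2, I)), Rational(1, 2))), -1))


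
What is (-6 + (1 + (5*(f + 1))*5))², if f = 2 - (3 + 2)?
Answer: 3025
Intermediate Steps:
f = -3 (f = 2 - 1*5 = 2 - 5 = -3)
(-6 + (1 + (5*(f + 1))*5))² = (-6 + (1 + (5*(-3 + 1))*5))² = (-6 + (1 + (5*(-2))*5))² = (-6 + (1 - 10*5))² = (-6 + (1 - 50))² = (-6 - 49)² = (-55)² = 3025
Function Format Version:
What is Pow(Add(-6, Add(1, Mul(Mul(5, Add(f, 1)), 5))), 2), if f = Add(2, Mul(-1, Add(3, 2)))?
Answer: 3025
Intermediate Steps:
f = -3 (f = Add(2, Mul(-1, 5)) = Add(2, -5) = -3)
Pow(Add(-6, Add(1, Mul(Mul(5, Add(f, 1)), 5))), 2) = Pow(Add(-6, Add(1, Mul(Mul(5, Add(-3, 1)), 5))), 2) = Pow(Add(-6, Add(1, Mul(Mul(5, -2), 5))), 2) = Pow(Add(-6, Add(1, Mul(-10, 5))), 2) = Pow(Add(-6, Add(1, -50)), 2) = Pow(Add(-6, -49), 2) = Pow(-55, 2) = 3025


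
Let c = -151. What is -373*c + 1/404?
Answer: 22754493/404 ≈ 56323.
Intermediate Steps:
-373*c + 1/404 = -373*(-151) + 1/404 = 56323 + 1/404 = 22754493/404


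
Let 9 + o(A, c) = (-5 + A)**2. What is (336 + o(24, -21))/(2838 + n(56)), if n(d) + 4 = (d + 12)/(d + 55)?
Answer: 38184/157321 ≈ 0.24271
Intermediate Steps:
o(A, c) = -9 + (-5 + A)**2
n(d) = -4 + (12 + d)/(55 + d) (n(d) = -4 + (d + 12)/(d + 55) = -4 + (12 + d)/(55 + d))
(336 + o(24, -21))/(2838 + n(56)) = (336 + (-9 + (-5 + 24)**2))/(2838 + (-208 - 3*56)/(55 + 56)) = (336 + (-9 + 19**2))/(2838 + (-208 - 168)/111) = (336 + (-9 + 361))/(2838 + (1/111)*(-376)) = (336 + 352)/(2838 - 376/111) = 688/(314642/111) = 688*(111/314642) = 38184/157321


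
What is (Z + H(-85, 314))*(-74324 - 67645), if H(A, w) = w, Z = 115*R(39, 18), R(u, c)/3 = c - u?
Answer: 983987139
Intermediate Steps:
R(u, c) = -3*u + 3*c (R(u, c) = 3*(c - u) = -3*u + 3*c)
Z = -7245 (Z = 115*(-3*39 + 3*18) = 115*(-117 + 54) = 115*(-63) = -7245)
(Z + H(-85, 314))*(-74324 - 67645) = (-7245 + 314)*(-74324 - 67645) = -6931*(-141969) = 983987139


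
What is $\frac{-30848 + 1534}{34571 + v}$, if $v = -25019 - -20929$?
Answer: $- \frac{29314}{30481} \approx -0.96171$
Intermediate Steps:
$v = -4090$ ($v = -25019 + 20929 = -4090$)
$\frac{-30848 + 1534}{34571 + v} = \frac{-30848 + 1534}{34571 - 4090} = - \frac{29314}{30481}$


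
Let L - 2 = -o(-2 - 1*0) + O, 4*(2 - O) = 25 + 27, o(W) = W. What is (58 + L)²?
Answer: 2601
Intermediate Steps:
O = -11 (O = 2 - (25 + 27)/4 = 2 - ¼*52 = 2 - 13 = -11)
L = -7 (L = 2 + (-(-2 - 1*0) - 11) = 2 + (-(-2 + 0) - 11) = 2 + (-1*(-2) - 11) = 2 + (2 - 11) = 2 - 9 = -7)
(58 + L)² = (58 - 7)² = 51² = 2601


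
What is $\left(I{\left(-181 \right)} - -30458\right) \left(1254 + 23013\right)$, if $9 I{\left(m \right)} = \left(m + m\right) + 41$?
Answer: $738258763$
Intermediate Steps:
$I{\left(m \right)} = \frac{41}{9} + \frac{2 m}{9}$ ($I{\left(m \right)} = \frac{\left(m + m\right) + 41}{9} = \frac{2 m + 41}{9} = \frac{41 + 2 m}{9} = \frac{41}{9} + \frac{2 m}{9}$)
$\left(I{\left(-181 \right)} - -30458\right) \left(1254 + 23013\right) = \left(\left(\frac{41}{9} + \frac{2}{9} \left(-181\right)\right) - -30458\right) \left(1254 + 23013\right) = \left(\left(\frac{41}{9} - \frac{362}{9}\right) + 30458\right) 24267 = \left(- \frac{107}{3} + 30458\right) 24267 = \frac{91267}{3} \cdot 24267 = 738258763$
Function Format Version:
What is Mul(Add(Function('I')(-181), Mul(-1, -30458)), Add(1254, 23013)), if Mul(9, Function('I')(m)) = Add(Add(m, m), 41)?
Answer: 738258763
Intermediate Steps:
Function('I')(m) = Add(Rational(41, 9), Mul(Rational(2, 9), m)) (Function('I')(m) = Mul(Rational(1, 9), Add(Add(m, m), 41)) = Mul(Rational(1, 9), Add(Mul(2, m), 41)) = Mul(Rational(1, 9), Add(41, Mul(2, m))) = Add(Rational(41, 9), Mul(Rational(2, 9), m)))
Mul(Add(Function('I')(-181), Mul(-1, -30458)), Add(1254, 23013)) = Mul(Add(Add(Rational(41, 9), Mul(Rational(2, 9), -181)), Mul(-1, -30458)), Add(1254, 23013)) = Mul(Add(Add(Rational(41, 9), Rational(-362, 9)), 30458), 24267) = Mul(Add(Rational(-107, 3), 30458), 24267) = Mul(Rational(91267, 3), 24267) = 738258763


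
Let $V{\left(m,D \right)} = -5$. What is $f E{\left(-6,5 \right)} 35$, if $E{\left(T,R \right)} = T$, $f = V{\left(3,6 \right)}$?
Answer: $1050$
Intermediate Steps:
$f = -5$
$f E{\left(-6,5 \right)} 35 = \left(-5\right) \left(-6\right) 35 = 30 \cdot 35 = 1050$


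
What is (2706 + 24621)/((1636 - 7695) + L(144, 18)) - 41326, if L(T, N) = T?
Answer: -244470617/5915 ≈ -41331.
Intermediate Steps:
(2706 + 24621)/((1636 - 7695) + L(144, 18)) - 41326 = (2706 + 24621)/((1636 - 7695) + 144) - 41326 = 27327/(-6059 + 144) - 41326 = 27327/(-5915) - 41326 = 27327*(-1/5915) - 41326 = -27327/5915 - 41326 = -244470617/5915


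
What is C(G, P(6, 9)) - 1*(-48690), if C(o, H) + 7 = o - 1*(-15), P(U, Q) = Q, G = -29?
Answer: 48669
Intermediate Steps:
C(o, H) = 8 + o (C(o, H) = -7 + (o - 1*(-15)) = -7 + (o + 15) = -7 + (15 + o) = 8 + o)
C(G, P(6, 9)) - 1*(-48690) = (8 - 29) - 1*(-48690) = -21 + 48690 = 48669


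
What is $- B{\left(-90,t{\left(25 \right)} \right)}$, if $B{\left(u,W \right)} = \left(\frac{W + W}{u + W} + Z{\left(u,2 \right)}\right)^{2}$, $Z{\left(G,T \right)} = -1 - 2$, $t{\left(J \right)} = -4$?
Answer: $- \frac{18769}{2209} \approx -8.4966$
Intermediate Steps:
$Z{\left(G,T \right)} = -3$
$B{\left(u,W \right)} = \left(-3 + \frac{2 W}{W + u}\right)^{2}$ ($B{\left(u,W \right)} = \left(\frac{W + W}{u + W} - 3\right)^{2} = \left(\frac{2 W}{W + u} - 3\right)^{2} = \left(-3 + \frac{2 W}{W + u}\right)^{2}$)
$- B{\left(-90,t{\left(25 \right)} \right)} = - \frac{\left(-4 + 3 \left(-90\right)\right)^{2}}{\left(-4 - 90\right)^{2}} = - \frac{\left(-4 - 270\right)^{2}}{8836} = - \frac{\left(-274\right)^{2}}{8836} = - \frac{75076}{8836} = \left(-1\right) \frac{18769}{2209} = - \frac{18769}{2209}$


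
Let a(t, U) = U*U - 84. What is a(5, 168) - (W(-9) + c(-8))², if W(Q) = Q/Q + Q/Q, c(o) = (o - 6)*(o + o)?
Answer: -22936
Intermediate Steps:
c(o) = 2*o*(-6 + o) (c(o) = (-6 + o)*(2*o) = 2*o*(-6 + o))
W(Q) = 2 (W(Q) = 1 + 1 = 2)
a(t, U) = -84 + U² (a(t, U) = U² - 84 = -84 + U²)
a(5, 168) - (W(-9) + c(-8))² = (-84 + 168²) - (2 + 2*(-8)*(-6 - 8))² = (-84 + 28224) - (2 + 2*(-8)*(-14))² = 28140 - (2 + 224)² = 28140 - 1*226² = 28140 - 1*51076 = 28140 - 51076 = -22936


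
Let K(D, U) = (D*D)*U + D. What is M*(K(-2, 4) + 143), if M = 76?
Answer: 11932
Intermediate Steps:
K(D, U) = D + U*D**2 (K(D, U) = D**2*U + D = U*D**2 + D = D + U*D**2)
M*(K(-2, 4) + 143) = 76*(-2*(1 - 2*4) + 143) = 76*(-2*(1 - 8) + 143) = 76*(-2*(-7) + 143) = 76*(14 + 143) = 76*157 = 11932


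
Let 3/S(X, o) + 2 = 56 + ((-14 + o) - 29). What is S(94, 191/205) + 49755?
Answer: 121701345/2446 ≈ 49755.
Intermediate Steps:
S(X, o) = 3/(11 + o) (S(X, o) = 3/(-2 + (56 + ((-14 + o) - 29))) = 3/(-2 + (56 + (-43 + o))) = 3/(-2 + (13 + o)) = 3/(11 + o))
S(94, 191/205) + 49755 = 3/(11 + 191/205) + 49755 = 3/(2446/205) + 49755 = 3*(205/2446) + 49755 = 615/2446 + 49755 = 121701345/2446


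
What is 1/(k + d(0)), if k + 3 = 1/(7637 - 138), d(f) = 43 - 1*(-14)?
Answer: 7499/404947 ≈ 0.018518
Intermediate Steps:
d(f) = 57 (d(f) = 43 + 14 = 57)
k = -22496/7499 (k = -3 + 1/(7637 - 138) = -3 + 1/7499 = -22496/7499 ≈ -2.9999)
1/(k + d(0)) = 1/(-22496/7499 + 57) = 1/(404947/7499) = 7499/404947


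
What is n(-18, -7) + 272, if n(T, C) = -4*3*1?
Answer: 260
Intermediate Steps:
n(T, C) = -12 (n(T, C) = -12*1 = -12)
n(-18, -7) + 272 = -12 + 272 = 260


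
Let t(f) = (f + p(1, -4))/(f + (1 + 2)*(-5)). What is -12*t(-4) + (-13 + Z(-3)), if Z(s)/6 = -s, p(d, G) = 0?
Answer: 47/19 ≈ 2.4737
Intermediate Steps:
Z(s) = -6*s (Z(s) = 6*(-s) = -6*s)
t(f) = f/(-15 + f) (t(f) = (f + 0)/(f + (1 + 2)*(-5)) = f/(f + 3*(-5)) = f/(f - 15) = f/(-15 + f))
-12*t(-4) + (-13 + Z(-3)) = -(-48)/(-15 - 4) + (-13 - 6*(-3)) = -(-48)/(-19) + (-13 + 18) = -(-48)*(-1)/19 + 5 = -12*4/19 + 5 = -48/19 + 5 = 47/19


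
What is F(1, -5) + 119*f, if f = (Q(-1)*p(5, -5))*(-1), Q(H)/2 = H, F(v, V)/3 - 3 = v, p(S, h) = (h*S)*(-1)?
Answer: 5962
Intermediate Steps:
p(S, h) = -S*h (p(S, h) = (S*h)*(-1) = -S*h)
F(v, V) = 9 + 3*v
Q(H) = 2*H
f = 50 (f = ((2*(-1))*(-1*5*(-5)))*(-1) = -2*25*(-1) = -50*(-1) = 50)
F(1, -5) + 119*f = (9 + 3*1) + 119*50 = (9 + 3) + 5950 = 12 + 5950 = 5962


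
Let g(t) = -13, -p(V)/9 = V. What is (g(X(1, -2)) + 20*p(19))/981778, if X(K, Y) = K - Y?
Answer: -3433/981778 ≈ -0.0034967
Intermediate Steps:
p(V) = -9*V
(g(X(1, -2)) + 20*p(19))/981778 = (-13 + 20*(-9*19))/981778 = (-13 + 20*(-171))*(1/981778) = (-13 - 3420)*(1/981778) = -3433*1/981778 = -3433/981778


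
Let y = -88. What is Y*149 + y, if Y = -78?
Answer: -11710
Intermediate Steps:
Y*149 + y = -78*149 - 88 = -11622 - 88 = -11710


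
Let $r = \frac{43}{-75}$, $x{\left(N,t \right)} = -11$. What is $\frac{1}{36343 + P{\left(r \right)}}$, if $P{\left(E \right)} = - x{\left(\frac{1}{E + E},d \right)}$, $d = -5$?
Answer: $\frac{1}{36354} \approx 2.7507 \cdot 10^{-5}$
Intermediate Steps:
$r = - \frac{43}{75}$ ($r = 43 \left(- \frac{1}{75}\right) = - \frac{43}{75} \approx -0.57333$)
$P{\left(E \right)} = 11$ ($P{\left(E \right)} = \left(-1\right) \left(-11\right) = 11$)
$\frac{1}{36343 + P{\left(r \right)}} = \frac{1}{36343 + 11} = \frac{1}{36354}$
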